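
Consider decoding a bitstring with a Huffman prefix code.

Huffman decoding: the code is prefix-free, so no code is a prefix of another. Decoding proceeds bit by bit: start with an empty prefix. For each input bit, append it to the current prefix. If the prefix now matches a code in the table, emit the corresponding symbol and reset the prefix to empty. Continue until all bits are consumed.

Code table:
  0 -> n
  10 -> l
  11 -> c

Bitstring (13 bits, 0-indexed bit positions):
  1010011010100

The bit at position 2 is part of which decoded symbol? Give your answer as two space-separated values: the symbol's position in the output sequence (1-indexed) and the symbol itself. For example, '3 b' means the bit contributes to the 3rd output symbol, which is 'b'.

Answer: 2 l

Derivation:
Bit 0: prefix='1' (no match yet)
Bit 1: prefix='10' -> emit 'l', reset
Bit 2: prefix='1' (no match yet)
Bit 3: prefix='10' -> emit 'l', reset
Bit 4: prefix='0' -> emit 'n', reset
Bit 5: prefix='1' (no match yet)
Bit 6: prefix='11' -> emit 'c', reset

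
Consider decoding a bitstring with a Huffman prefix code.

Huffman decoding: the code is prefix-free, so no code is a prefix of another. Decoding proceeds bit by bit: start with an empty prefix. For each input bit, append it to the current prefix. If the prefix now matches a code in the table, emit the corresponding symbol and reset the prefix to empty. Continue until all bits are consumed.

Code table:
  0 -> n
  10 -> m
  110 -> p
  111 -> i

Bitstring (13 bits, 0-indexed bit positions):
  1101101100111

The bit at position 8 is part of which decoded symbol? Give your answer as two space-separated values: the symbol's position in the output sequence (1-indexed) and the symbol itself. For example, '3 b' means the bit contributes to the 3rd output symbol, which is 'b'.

Bit 0: prefix='1' (no match yet)
Bit 1: prefix='11' (no match yet)
Bit 2: prefix='110' -> emit 'p', reset
Bit 3: prefix='1' (no match yet)
Bit 4: prefix='11' (no match yet)
Bit 5: prefix='110' -> emit 'p', reset
Bit 6: prefix='1' (no match yet)
Bit 7: prefix='11' (no match yet)
Bit 8: prefix='110' -> emit 'p', reset
Bit 9: prefix='0' -> emit 'n', reset
Bit 10: prefix='1' (no match yet)
Bit 11: prefix='11' (no match yet)
Bit 12: prefix='111' -> emit 'i', reset

Answer: 3 p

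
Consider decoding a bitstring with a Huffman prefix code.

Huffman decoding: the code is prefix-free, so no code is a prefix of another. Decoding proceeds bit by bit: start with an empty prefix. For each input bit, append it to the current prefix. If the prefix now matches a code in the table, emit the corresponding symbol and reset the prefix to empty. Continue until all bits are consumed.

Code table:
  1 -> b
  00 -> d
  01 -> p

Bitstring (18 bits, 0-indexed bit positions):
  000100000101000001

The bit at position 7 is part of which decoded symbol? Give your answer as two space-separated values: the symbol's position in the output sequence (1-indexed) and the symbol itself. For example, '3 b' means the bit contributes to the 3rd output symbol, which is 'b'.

Bit 0: prefix='0' (no match yet)
Bit 1: prefix='00' -> emit 'd', reset
Bit 2: prefix='0' (no match yet)
Bit 3: prefix='01' -> emit 'p', reset
Bit 4: prefix='0' (no match yet)
Bit 5: prefix='00' -> emit 'd', reset
Bit 6: prefix='0' (no match yet)
Bit 7: prefix='00' -> emit 'd', reset
Bit 8: prefix='0' (no match yet)
Bit 9: prefix='01' -> emit 'p', reset
Bit 10: prefix='0' (no match yet)
Bit 11: prefix='01' -> emit 'p', reset

Answer: 4 d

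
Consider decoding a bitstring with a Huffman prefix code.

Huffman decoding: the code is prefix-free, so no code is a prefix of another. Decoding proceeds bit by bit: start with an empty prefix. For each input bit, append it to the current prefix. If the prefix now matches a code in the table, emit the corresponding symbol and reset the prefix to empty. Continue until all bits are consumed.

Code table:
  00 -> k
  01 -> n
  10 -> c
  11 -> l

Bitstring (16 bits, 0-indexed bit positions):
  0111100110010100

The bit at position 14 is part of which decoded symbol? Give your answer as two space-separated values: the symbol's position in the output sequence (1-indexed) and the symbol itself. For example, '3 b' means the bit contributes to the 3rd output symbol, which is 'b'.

Bit 0: prefix='0' (no match yet)
Bit 1: prefix='01' -> emit 'n', reset
Bit 2: prefix='1' (no match yet)
Bit 3: prefix='11' -> emit 'l', reset
Bit 4: prefix='1' (no match yet)
Bit 5: prefix='10' -> emit 'c', reset
Bit 6: prefix='0' (no match yet)
Bit 7: prefix='01' -> emit 'n', reset
Bit 8: prefix='1' (no match yet)
Bit 9: prefix='10' -> emit 'c', reset
Bit 10: prefix='0' (no match yet)
Bit 11: prefix='01' -> emit 'n', reset
Bit 12: prefix='0' (no match yet)
Bit 13: prefix='01' -> emit 'n', reset
Bit 14: prefix='0' (no match yet)
Bit 15: prefix='00' -> emit 'k', reset

Answer: 8 k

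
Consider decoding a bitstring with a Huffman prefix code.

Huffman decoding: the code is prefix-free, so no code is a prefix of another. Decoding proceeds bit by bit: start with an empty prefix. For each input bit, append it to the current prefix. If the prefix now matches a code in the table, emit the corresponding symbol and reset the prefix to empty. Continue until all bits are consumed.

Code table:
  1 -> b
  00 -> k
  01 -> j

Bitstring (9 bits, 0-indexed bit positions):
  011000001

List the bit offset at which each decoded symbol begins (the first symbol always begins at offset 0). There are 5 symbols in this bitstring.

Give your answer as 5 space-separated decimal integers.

Answer: 0 2 3 5 7

Derivation:
Bit 0: prefix='0' (no match yet)
Bit 1: prefix='01' -> emit 'j', reset
Bit 2: prefix='1' -> emit 'b', reset
Bit 3: prefix='0' (no match yet)
Bit 4: prefix='00' -> emit 'k', reset
Bit 5: prefix='0' (no match yet)
Bit 6: prefix='00' -> emit 'k', reset
Bit 7: prefix='0' (no match yet)
Bit 8: prefix='01' -> emit 'j', reset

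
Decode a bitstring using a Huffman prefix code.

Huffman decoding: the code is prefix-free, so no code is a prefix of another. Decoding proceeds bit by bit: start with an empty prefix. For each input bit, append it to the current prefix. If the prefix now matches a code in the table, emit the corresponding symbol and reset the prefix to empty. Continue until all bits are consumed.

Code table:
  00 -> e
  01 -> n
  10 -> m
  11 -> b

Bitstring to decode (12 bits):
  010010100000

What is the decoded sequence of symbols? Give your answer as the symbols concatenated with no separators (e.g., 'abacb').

Answer: nemmee

Derivation:
Bit 0: prefix='0' (no match yet)
Bit 1: prefix='01' -> emit 'n', reset
Bit 2: prefix='0' (no match yet)
Bit 3: prefix='00' -> emit 'e', reset
Bit 4: prefix='1' (no match yet)
Bit 5: prefix='10' -> emit 'm', reset
Bit 6: prefix='1' (no match yet)
Bit 7: prefix='10' -> emit 'm', reset
Bit 8: prefix='0' (no match yet)
Bit 9: prefix='00' -> emit 'e', reset
Bit 10: prefix='0' (no match yet)
Bit 11: prefix='00' -> emit 'e', reset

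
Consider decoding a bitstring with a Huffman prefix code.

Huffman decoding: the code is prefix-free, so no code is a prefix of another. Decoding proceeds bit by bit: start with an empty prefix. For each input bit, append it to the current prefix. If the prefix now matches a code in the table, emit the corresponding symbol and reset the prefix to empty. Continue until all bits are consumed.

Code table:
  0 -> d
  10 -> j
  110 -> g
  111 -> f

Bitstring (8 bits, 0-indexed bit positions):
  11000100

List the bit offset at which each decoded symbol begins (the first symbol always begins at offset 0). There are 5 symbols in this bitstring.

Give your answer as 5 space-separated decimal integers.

Bit 0: prefix='1' (no match yet)
Bit 1: prefix='11' (no match yet)
Bit 2: prefix='110' -> emit 'g', reset
Bit 3: prefix='0' -> emit 'd', reset
Bit 4: prefix='0' -> emit 'd', reset
Bit 5: prefix='1' (no match yet)
Bit 6: prefix='10' -> emit 'j', reset
Bit 7: prefix='0' -> emit 'd', reset

Answer: 0 3 4 5 7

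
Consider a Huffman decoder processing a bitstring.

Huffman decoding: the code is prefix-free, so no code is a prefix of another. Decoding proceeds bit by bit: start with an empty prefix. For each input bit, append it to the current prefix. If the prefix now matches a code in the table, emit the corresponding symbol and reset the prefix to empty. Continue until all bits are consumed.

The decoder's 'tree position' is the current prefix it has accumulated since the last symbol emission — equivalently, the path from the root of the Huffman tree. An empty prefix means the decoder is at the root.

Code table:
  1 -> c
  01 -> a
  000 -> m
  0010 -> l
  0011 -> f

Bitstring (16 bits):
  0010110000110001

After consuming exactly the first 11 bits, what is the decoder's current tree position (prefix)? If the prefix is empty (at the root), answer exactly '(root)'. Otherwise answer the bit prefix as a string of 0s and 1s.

Bit 0: prefix='0' (no match yet)
Bit 1: prefix='00' (no match yet)
Bit 2: prefix='001' (no match yet)
Bit 3: prefix='0010' -> emit 'l', reset
Bit 4: prefix='1' -> emit 'c', reset
Bit 5: prefix='1' -> emit 'c', reset
Bit 6: prefix='0' (no match yet)
Bit 7: prefix='00' (no match yet)
Bit 8: prefix='000' -> emit 'm', reset
Bit 9: prefix='0' (no match yet)
Bit 10: prefix='01' -> emit 'a', reset

Answer: (root)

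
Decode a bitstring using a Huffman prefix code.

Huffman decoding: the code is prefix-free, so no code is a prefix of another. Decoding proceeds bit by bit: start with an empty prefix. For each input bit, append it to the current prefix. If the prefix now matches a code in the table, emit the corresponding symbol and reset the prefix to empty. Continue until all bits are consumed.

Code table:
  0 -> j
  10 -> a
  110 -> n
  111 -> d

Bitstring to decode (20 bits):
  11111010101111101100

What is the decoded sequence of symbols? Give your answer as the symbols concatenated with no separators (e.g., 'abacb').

Bit 0: prefix='1' (no match yet)
Bit 1: prefix='11' (no match yet)
Bit 2: prefix='111' -> emit 'd', reset
Bit 3: prefix='1' (no match yet)
Bit 4: prefix='11' (no match yet)
Bit 5: prefix='110' -> emit 'n', reset
Bit 6: prefix='1' (no match yet)
Bit 7: prefix='10' -> emit 'a', reset
Bit 8: prefix='1' (no match yet)
Bit 9: prefix='10' -> emit 'a', reset
Bit 10: prefix='1' (no match yet)
Bit 11: prefix='11' (no match yet)
Bit 12: prefix='111' -> emit 'd', reset
Bit 13: prefix='1' (no match yet)
Bit 14: prefix='11' (no match yet)
Bit 15: prefix='110' -> emit 'n', reset
Bit 16: prefix='1' (no match yet)
Bit 17: prefix='11' (no match yet)
Bit 18: prefix='110' -> emit 'n', reset
Bit 19: prefix='0' -> emit 'j', reset

Answer: dnaadnnj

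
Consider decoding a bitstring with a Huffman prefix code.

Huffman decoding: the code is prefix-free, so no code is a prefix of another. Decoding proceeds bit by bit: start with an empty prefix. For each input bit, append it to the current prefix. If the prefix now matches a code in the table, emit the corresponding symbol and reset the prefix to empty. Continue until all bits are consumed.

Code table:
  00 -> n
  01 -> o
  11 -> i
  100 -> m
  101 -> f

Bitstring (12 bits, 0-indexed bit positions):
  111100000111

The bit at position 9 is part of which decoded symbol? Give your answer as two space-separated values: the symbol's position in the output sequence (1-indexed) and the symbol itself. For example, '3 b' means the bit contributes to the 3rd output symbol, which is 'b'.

Bit 0: prefix='1' (no match yet)
Bit 1: prefix='11' -> emit 'i', reset
Bit 2: prefix='1' (no match yet)
Bit 3: prefix='11' -> emit 'i', reset
Bit 4: prefix='0' (no match yet)
Bit 5: prefix='00' -> emit 'n', reset
Bit 6: prefix='0' (no match yet)
Bit 7: prefix='00' -> emit 'n', reset
Bit 8: prefix='0' (no match yet)
Bit 9: prefix='01' -> emit 'o', reset
Bit 10: prefix='1' (no match yet)
Bit 11: prefix='11' -> emit 'i', reset

Answer: 5 o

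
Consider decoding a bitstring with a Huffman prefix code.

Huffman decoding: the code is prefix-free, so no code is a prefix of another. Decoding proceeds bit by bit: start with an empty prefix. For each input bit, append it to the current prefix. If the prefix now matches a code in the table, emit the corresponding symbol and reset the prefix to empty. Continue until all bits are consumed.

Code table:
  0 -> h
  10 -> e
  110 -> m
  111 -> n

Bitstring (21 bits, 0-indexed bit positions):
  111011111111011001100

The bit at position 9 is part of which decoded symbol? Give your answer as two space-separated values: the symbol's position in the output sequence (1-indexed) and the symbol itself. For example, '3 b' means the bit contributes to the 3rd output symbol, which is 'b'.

Answer: 4 n

Derivation:
Bit 0: prefix='1' (no match yet)
Bit 1: prefix='11' (no match yet)
Bit 2: prefix='111' -> emit 'n', reset
Bit 3: prefix='0' -> emit 'h', reset
Bit 4: prefix='1' (no match yet)
Bit 5: prefix='11' (no match yet)
Bit 6: prefix='111' -> emit 'n', reset
Bit 7: prefix='1' (no match yet)
Bit 8: prefix='11' (no match yet)
Bit 9: prefix='111' -> emit 'n', reset
Bit 10: prefix='1' (no match yet)
Bit 11: prefix='11' (no match yet)
Bit 12: prefix='110' -> emit 'm', reset
Bit 13: prefix='1' (no match yet)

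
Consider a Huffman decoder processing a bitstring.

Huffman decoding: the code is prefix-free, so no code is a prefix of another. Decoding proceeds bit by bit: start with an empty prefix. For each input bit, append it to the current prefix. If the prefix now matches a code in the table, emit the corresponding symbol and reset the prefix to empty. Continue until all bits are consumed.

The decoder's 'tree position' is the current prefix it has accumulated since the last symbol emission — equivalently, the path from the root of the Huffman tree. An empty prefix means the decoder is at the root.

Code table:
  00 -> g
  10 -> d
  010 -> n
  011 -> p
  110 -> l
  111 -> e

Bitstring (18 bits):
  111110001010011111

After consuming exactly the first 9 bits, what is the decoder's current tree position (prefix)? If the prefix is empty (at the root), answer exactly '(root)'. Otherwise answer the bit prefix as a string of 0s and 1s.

Bit 0: prefix='1' (no match yet)
Bit 1: prefix='11' (no match yet)
Bit 2: prefix='111' -> emit 'e', reset
Bit 3: prefix='1' (no match yet)
Bit 4: prefix='11' (no match yet)
Bit 5: prefix='110' -> emit 'l', reset
Bit 6: prefix='0' (no match yet)
Bit 7: prefix='00' -> emit 'g', reset
Bit 8: prefix='1' (no match yet)

Answer: 1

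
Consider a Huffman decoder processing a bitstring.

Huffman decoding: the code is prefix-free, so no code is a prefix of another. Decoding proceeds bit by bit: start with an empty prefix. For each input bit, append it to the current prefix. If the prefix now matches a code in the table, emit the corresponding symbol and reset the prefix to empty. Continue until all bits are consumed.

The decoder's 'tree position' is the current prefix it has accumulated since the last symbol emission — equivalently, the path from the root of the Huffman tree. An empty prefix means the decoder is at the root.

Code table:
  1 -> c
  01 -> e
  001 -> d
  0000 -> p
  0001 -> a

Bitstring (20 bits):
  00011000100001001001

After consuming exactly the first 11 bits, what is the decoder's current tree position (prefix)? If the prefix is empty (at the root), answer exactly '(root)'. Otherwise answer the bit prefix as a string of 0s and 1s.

Bit 0: prefix='0' (no match yet)
Bit 1: prefix='00' (no match yet)
Bit 2: prefix='000' (no match yet)
Bit 3: prefix='0001' -> emit 'a', reset
Bit 4: prefix='1' -> emit 'c', reset
Bit 5: prefix='0' (no match yet)
Bit 6: prefix='00' (no match yet)
Bit 7: prefix='000' (no match yet)
Bit 8: prefix='0001' -> emit 'a', reset
Bit 9: prefix='0' (no match yet)
Bit 10: prefix='00' (no match yet)

Answer: 00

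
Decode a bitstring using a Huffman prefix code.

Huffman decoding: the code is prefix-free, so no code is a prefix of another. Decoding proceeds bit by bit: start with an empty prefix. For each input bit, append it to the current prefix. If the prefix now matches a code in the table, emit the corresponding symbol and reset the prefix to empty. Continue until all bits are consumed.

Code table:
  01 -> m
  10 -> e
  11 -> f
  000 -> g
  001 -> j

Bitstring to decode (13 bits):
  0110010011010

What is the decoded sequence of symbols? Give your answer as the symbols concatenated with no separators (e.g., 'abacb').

Answer: memjee

Derivation:
Bit 0: prefix='0' (no match yet)
Bit 1: prefix='01' -> emit 'm', reset
Bit 2: prefix='1' (no match yet)
Bit 3: prefix='10' -> emit 'e', reset
Bit 4: prefix='0' (no match yet)
Bit 5: prefix='01' -> emit 'm', reset
Bit 6: prefix='0' (no match yet)
Bit 7: prefix='00' (no match yet)
Bit 8: prefix='001' -> emit 'j', reset
Bit 9: prefix='1' (no match yet)
Bit 10: prefix='10' -> emit 'e', reset
Bit 11: prefix='1' (no match yet)
Bit 12: prefix='10' -> emit 'e', reset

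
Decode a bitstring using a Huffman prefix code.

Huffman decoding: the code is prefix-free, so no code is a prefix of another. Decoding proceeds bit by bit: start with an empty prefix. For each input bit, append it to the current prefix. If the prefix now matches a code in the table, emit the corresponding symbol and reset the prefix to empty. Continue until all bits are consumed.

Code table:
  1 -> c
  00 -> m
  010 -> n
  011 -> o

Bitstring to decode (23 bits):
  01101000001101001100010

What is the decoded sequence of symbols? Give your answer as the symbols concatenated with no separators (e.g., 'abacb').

Bit 0: prefix='0' (no match yet)
Bit 1: prefix='01' (no match yet)
Bit 2: prefix='011' -> emit 'o', reset
Bit 3: prefix='0' (no match yet)
Bit 4: prefix='01' (no match yet)
Bit 5: prefix='010' -> emit 'n', reset
Bit 6: prefix='0' (no match yet)
Bit 7: prefix='00' -> emit 'm', reset
Bit 8: prefix='0' (no match yet)
Bit 9: prefix='00' -> emit 'm', reset
Bit 10: prefix='1' -> emit 'c', reset
Bit 11: prefix='1' -> emit 'c', reset
Bit 12: prefix='0' (no match yet)
Bit 13: prefix='01' (no match yet)
Bit 14: prefix='010' -> emit 'n', reset
Bit 15: prefix='0' (no match yet)
Bit 16: prefix='01' (no match yet)
Bit 17: prefix='011' -> emit 'o', reset
Bit 18: prefix='0' (no match yet)
Bit 19: prefix='00' -> emit 'm', reset
Bit 20: prefix='0' (no match yet)
Bit 21: prefix='01' (no match yet)
Bit 22: prefix='010' -> emit 'n', reset

Answer: onmmccnomn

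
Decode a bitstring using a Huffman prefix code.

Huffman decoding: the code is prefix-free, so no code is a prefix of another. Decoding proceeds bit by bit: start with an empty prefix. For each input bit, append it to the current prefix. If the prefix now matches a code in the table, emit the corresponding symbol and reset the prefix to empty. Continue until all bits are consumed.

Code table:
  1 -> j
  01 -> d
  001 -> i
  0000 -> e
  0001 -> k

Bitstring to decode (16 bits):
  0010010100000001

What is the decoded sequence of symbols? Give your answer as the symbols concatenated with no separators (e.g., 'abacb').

Bit 0: prefix='0' (no match yet)
Bit 1: prefix='00' (no match yet)
Bit 2: prefix='001' -> emit 'i', reset
Bit 3: prefix='0' (no match yet)
Bit 4: prefix='00' (no match yet)
Bit 5: prefix='001' -> emit 'i', reset
Bit 6: prefix='0' (no match yet)
Bit 7: prefix='01' -> emit 'd', reset
Bit 8: prefix='0' (no match yet)
Bit 9: prefix='00' (no match yet)
Bit 10: prefix='000' (no match yet)
Bit 11: prefix='0000' -> emit 'e', reset
Bit 12: prefix='0' (no match yet)
Bit 13: prefix='00' (no match yet)
Bit 14: prefix='000' (no match yet)
Bit 15: prefix='0001' -> emit 'k', reset

Answer: iidek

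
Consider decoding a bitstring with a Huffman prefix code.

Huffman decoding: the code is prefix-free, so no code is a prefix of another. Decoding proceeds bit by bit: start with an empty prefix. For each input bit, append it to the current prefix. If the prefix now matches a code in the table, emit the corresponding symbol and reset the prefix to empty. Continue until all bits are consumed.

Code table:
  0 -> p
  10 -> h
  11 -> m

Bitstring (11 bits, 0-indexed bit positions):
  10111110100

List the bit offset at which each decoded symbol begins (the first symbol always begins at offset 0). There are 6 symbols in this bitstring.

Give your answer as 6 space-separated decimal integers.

Answer: 0 2 4 6 8 10

Derivation:
Bit 0: prefix='1' (no match yet)
Bit 1: prefix='10' -> emit 'h', reset
Bit 2: prefix='1' (no match yet)
Bit 3: prefix='11' -> emit 'm', reset
Bit 4: prefix='1' (no match yet)
Bit 5: prefix='11' -> emit 'm', reset
Bit 6: prefix='1' (no match yet)
Bit 7: prefix='10' -> emit 'h', reset
Bit 8: prefix='1' (no match yet)
Bit 9: prefix='10' -> emit 'h', reset
Bit 10: prefix='0' -> emit 'p', reset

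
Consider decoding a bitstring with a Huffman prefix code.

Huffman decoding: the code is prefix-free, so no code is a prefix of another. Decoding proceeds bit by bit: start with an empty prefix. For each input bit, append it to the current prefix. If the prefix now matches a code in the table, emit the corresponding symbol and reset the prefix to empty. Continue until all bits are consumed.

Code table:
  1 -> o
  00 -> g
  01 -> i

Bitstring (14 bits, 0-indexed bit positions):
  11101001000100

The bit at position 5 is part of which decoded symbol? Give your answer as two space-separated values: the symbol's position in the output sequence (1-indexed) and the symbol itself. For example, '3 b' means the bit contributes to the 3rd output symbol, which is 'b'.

Answer: 5 g

Derivation:
Bit 0: prefix='1' -> emit 'o', reset
Bit 1: prefix='1' -> emit 'o', reset
Bit 2: prefix='1' -> emit 'o', reset
Bit 3: prefix='0' (no match yet)
Bit 4: prefix='01' -> emit 'i', reset
Bit 5: prefix='0' (no match yet)
Bit 6: prefix='00' -> emit 'g', reset
Bit 7: prefix='1' -> emit 'o', reset
Bit 8: prefix='0' (no match yet)
Bit 9: prefix='00' -> emit 'g', reset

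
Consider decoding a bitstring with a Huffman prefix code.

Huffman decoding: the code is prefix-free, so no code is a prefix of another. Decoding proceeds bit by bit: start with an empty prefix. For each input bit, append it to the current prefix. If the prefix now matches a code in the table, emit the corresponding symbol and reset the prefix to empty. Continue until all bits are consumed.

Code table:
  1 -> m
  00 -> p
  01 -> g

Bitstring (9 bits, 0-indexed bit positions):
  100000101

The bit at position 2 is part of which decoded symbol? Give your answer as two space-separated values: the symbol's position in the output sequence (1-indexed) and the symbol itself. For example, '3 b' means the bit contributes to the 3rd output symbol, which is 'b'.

Answer: 2 p

Derivation:
Bit 0: prefix='1' -> emit 'm', reset
Bit 1: prefix='0' (no match yet)
Bit 2: prefix='00' -> emit 'p', reset
Bit 3: prefix='0' (no match yet)
Bit 4: prefix='00' -> emit 'p', reset
Bit 5: prefix='0' (no match yet)
Bit 6: prefix='01' -> emit 'g', reset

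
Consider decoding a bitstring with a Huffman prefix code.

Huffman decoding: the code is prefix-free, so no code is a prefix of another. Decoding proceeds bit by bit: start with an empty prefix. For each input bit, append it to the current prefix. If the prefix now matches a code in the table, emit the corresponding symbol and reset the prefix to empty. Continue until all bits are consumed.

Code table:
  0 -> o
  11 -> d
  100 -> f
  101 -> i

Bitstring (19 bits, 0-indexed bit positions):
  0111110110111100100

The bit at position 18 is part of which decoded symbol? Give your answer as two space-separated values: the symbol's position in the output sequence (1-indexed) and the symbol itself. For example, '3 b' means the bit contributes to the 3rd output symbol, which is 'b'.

Answer: 8 f

Derivation:
Bit 0: prefix='0' -> emit 'o', reset
Bit 1: prefix='1' (no match yet)
Bit 2: prefix='11' -> emit 'd', reset
Bit 3: prefix='1' (no match yet)
Bit 4: prefix='11' -> emit 'd', reset
Bit 5: prefix='1' (no match yet)
Bit 6: prefix='10' (no match yet)
Bit 7: prefix='101' -> emit 'i', reset
Bit 8: prefix='1' (no match yet)
Bit 9: prefix='10' (no match yet)
Bit 10: prefix='101' -> emit 'i', reset
Bit 11: prefix='1' (no match yet)
Bit 12: prefix='11' -> emit 'd', reset
Bit 13: prefix='1' (no match yet)
Bit 14: prefix='10' (no match yet)
Bit 15: prefix='100' -> emit 'f', reset
Bit 16: prefix='1' (no match yet)
Bit 17: prefix='10' (no match yet)
Bit 18: prefix='100' -> emit 'f', reset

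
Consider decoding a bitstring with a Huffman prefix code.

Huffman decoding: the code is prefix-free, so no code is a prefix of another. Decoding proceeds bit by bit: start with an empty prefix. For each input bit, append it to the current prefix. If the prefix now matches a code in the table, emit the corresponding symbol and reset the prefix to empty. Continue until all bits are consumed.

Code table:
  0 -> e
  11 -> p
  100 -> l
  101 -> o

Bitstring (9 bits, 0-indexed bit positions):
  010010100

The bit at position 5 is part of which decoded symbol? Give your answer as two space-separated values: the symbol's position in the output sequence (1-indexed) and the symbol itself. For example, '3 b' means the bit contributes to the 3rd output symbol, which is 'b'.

Answer: 3 o

Derivation:
Bit 0: prefix='0' -> emit 'e', reset
Bit 1: prefix='1' (no match yet)
Bit 2: prefix='10' (no match yet)
Bit 3: prefix='100' -> emit 'l', reset
Bit 4: prefix='1' (no match yet)
Bit 5: prefix='10' (no match yet)
Bit 6: prefix='101' -> emit 'o', reset
Bit 7: prefix='0' -> emit 'e', reset
Bit 8: prefix='0' -> emit 'e', reset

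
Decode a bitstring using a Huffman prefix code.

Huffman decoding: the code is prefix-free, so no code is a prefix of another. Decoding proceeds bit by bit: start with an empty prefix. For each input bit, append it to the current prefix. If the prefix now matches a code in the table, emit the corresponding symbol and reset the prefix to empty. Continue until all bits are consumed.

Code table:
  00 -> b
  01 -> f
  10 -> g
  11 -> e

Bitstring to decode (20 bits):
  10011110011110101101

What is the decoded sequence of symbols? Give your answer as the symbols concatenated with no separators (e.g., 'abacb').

Bit 0: prefix='1' (no match yet)
Bit 1: prefix='10' -> emit 'g', reset
Bit 2: prefix='0' (no match yet)
Bit 3: prefix='01' -> emit 'f', reset
Bit 4: prefix='1' (no match yet)
Bit 5: prefix='11' -> emit 'e', reset
Bit 6: prefix='1' (no match yet)
Bit 7: prefix='10' -> emit 'g', reset
Bit 8: prefix='0' (no match yet)
Bit 9: prefix='01' -> emit 'f', reset
Bit 10: prefix='1' (no match yet)
Bit 11: prefix='11' -> emit 'e', reset
Bit 12: prefix='1' (no match yet)
Bit 13: prefix='10' -> emit 'g', reset
Bit 14: prefix='1' (no match yet)
Bit 15: prefix='10' -> emit 'g', reset
Bit 16: prefix='1' (no match yet)
Bit 17: prefix='11' -> emit 'e', reset
Bit 18: prefix='0' (no match yet)
Bit 19: prefix='01' -> emit 'f', reset

Answer: gfegfeggef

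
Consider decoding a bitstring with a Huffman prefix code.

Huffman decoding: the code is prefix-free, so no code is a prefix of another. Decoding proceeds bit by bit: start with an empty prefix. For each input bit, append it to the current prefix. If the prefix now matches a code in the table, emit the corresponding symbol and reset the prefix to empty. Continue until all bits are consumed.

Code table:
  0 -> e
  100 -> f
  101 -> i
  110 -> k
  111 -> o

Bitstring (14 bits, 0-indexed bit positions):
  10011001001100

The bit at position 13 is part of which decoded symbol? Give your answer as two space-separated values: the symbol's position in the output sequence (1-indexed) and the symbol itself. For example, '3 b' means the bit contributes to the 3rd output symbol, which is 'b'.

Answer: 6 e

Derivation:
Bit 0: prefix='1' (no match yet)
Bit 1: prefix='10' (no match yet)
Bit 2: prefix='100' -> emit 'f', reset
Bit 3: prefix='1' (no match yet)
Bit 4: prefix='11' (no match yet)
Bit 5: prefix='110' -> emit 'k', reset
Bit 6: prefix='0' -> emit 'e', reset
Bit 7: prefix='1' (no match yet)
Bit 8: prefix='10' (no match yet)
Bit 9: prefix='100' -> emit 'f', reset
Bit 10: prefix='1' (no match yet)
Bit 11: prefix='11' (no match yet)
Bit 12: prefix='110' -> emit 'k', reset
Bit 13: prefix='0' -> emit 'e', reset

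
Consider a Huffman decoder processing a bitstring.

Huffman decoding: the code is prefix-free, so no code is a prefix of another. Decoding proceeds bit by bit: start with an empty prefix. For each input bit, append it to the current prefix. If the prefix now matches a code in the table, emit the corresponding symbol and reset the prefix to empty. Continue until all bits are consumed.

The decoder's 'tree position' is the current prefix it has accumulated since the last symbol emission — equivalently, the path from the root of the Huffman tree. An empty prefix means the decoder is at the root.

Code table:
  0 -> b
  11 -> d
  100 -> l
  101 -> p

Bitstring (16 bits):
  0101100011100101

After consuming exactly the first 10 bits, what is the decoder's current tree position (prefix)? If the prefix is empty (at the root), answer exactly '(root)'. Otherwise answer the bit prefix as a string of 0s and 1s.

Answer: (root)

Derivation:
Bit 0: prefix='0' -> emit 'b', reset
Bit 1: prefix='1' (no match yet)
Bit 2: prefix='10' (no match yet)
Bit 3: prefix='101' -> emit 'p', reset
Bit 4: prefix='1' (no match yet)
Bit 5: prefix='10' (no match yet)
Bit 6: prefix='100' -> emit 'l', reset
Bit 7: prefix='0' -> emit 'b', reset
Bit 8: prefix='1' (no match yet)
Bit 9: prefix='11' -> emit 'd', reset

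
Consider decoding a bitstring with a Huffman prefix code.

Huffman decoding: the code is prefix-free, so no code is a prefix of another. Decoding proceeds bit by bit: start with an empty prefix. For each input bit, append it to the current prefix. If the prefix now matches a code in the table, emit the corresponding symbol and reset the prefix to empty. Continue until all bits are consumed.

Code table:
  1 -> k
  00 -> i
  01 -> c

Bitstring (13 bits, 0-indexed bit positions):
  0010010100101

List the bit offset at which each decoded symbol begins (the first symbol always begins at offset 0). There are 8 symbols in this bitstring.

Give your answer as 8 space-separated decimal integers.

Answer: 0 2 3 5 6 8 10 11

Derivation:
Bit 0: prefix='0' (no match yet)
Bit 1: prefix='00' -> emit 'i', reset
Bit 2: prefix='1' -> emit 'k', reset
Bit 3: prefix='0' (no match yet)
Bit 4: prefix='00' -> emit 'i', reset
Bit 5: prefix='1' -> emit 'k', reset
Bit 6: prefix='0' (no match yet)
Bit 7: prefix='01' -> emit 'c', reset
Bit 8: prefix='0' (no match yet)
Bit 9: prefix='00' -> emit 'i', reset
Bit 10: prefix='1' -> emit 'k', reset
Bit 11: prefix='0' (no match yet)
Bit 12: prefix='01' -> emit 'c', reset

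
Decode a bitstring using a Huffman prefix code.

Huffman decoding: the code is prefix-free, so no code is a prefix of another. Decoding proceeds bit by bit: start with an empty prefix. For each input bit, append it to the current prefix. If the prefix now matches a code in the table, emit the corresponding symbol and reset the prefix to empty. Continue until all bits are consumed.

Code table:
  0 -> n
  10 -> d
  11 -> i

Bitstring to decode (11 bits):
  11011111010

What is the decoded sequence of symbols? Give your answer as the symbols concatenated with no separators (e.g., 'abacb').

Bit 0: prefix='1' (no match yet)
Bit 1: prefix='11' -> emit 'i', reset
Bit 2: prefix='0' -> emit 'n', reset
Bit 3: prefix='1' (no match yet)
Bit 4: prefix='11' -> emit 'i', reset
Bit 5: prefix='1' (no match yet)
Bit 6: prefix='11' -> emit 'i', reset
Bit 7: prefix='1' (no match yet)
Bit 8: prefix='10' -> emit 'd', reset
Bit 9: prefix='1' (no match yet)
Bit 10: prefix='10' -> emit 'd', reset

Answer: iniidd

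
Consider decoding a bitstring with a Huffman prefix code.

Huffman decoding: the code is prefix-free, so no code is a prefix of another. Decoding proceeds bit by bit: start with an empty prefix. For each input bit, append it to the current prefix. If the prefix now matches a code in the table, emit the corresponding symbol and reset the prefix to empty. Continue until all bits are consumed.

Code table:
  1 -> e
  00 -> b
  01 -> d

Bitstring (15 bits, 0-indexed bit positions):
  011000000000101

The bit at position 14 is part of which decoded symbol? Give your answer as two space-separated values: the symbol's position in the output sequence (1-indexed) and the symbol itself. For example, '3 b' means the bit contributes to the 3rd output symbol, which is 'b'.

Answer: 8 d

Derivation:
Bit 0: prefix='0' (no match yet)
Bit 1: prefix='01' -> emit 'd', reset
Bit 2: prefix='1' -> emit 'e', reset
Bit 3: prefix='0' (no match yet)
Bit 4: prefix='00' -> emit 'b', reset
Bit 5: prefix='0' (no match yet)
Bit 6: prefix='00' -> emit 'b', reset
Bit 7: prefix='0' (no match yet)
Bit 8: prefix='00' -> emit 'b', reset
Bit 9: prefix='0' (no match yet)
Bit 10: prefix='00' -> emit 'b', reset
Bit 11: prefix='0' (no match yet)
Bit 12: prefix='01' -> emit 'd', reset
Bit 13: prefix='0' (no match yet)
Bit 14: prefix='01' -> emit 'd', reset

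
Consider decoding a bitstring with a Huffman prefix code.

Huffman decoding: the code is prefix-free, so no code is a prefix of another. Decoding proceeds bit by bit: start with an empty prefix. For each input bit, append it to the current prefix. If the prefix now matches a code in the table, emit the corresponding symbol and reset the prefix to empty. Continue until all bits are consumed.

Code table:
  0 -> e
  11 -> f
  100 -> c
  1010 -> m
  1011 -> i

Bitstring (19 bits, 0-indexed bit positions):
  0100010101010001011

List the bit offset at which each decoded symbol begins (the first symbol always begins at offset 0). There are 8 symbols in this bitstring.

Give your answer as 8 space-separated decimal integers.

Bit 0: prefix='0' -> emit 'e', reset
Bit 1: prefix='1' (no match yet)
Bit 2: prefix='10' (no match yet)
Bit 3: prefix='100' -> emit 'c', reset
Bit 4: prefix='0' -> emit 'e', reset
Bit 5: prefix='1' (no match yet)
Bit 6: prefix='10' (no match yet)
Bit 7: prefix='101' (no match yet)
Bit 8: prefix='1010' -> emit 'm', reset
Bit 9: prefix='1' (no match yet)
Bit 10: prefix='10' (no match yet)
Bit 11: prefix='101' (no match yet)
Bit 12: prefix='1010' -> emit 'm', reset
Bit 13: prefix='0' -> emit 'e', reset
Bit 14: prefix='0' -> emit 'e', reset
Bit 15: prefix='1' (no match yet)
Bit 16: prefix='10' (no match yet)
Bit 17: prefix='101' (no match yet)
Bit 18: prefix='1011' -> emit 'i', reset

Answer: 0 1 4 5 9 13 14 15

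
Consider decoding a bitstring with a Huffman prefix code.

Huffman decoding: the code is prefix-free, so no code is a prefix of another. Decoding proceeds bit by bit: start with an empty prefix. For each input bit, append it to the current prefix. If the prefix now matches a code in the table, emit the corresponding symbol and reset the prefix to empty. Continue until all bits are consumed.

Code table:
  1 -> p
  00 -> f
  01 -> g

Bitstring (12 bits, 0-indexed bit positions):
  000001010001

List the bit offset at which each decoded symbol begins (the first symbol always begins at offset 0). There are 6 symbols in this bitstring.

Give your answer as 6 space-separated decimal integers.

Answer: 0 2 4 6 8 10

Derivation:
Bit 0: prefix='0' (no match yet)
Bit 1: prefix='00' -> emit 'f', reset
Bit 2: prefix='0' (no match yet)
Bit 3: prefix='00' -> emit 'f', reset
Bit 4: prefix='0' (no match yet)
Bit 5: prefix='01' -> emit 'g', reset
Bit 6: prefix='0' (no match yet)
Bit 7: prefix='01' -> emit 'g', reset
Bit 8: prefix='0' (no match yet)
Bit 9: prefix='00' -> emit 'f', reset
Bit 10: prefix='0' (no match yet)
Bit 11: prefix='01' -> emit 'g', reset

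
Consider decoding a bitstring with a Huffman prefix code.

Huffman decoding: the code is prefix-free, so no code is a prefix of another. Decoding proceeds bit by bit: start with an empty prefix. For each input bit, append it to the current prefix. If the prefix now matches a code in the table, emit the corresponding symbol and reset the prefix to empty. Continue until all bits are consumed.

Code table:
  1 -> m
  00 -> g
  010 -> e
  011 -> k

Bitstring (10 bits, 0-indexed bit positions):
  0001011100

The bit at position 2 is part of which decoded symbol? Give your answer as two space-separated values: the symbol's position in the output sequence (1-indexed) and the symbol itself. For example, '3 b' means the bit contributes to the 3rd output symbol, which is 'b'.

Bit 0: prefix='0' (no match yet)
Bit 1: prefix='00' -> emit 'g', reset
Bit 2: prefix='0' (no match yet)
Bit 3: prefix='01' (no match yet)
Bit 4: prefix='010' -> emit 'e', reset
Bit 5: prefix='1' -> emit 'm', reset
Bit 6: prefix='1' -> emit 'm', reset

Answer: 2 e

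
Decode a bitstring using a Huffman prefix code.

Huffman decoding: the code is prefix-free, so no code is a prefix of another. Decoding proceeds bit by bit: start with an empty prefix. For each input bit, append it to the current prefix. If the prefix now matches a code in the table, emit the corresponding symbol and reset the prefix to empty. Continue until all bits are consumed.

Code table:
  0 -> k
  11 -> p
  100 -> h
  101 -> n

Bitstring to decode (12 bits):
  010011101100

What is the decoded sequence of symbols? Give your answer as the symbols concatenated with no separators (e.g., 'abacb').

Bit 0: prefix='0' -> emit 'k', reset
Bit 1: prefix='1' (no match yet)
Bit 2: prefix='10' (no match yet)
Bit 3: prefix='100' -> emit 'h', reset
Bit 4: prefix='1' (no match yet)
Bit 5: prefix='11' -> emit 'p', reset
Bit 6: prefix='1' (no match yet)
Bit 7: prefix='10' (no match yet)
Bit 8: prefix='101' -> emit 'n', reset
Bit 9: prefix='1' (no match yet)
Bit 10: prefix='10' (no match yet)
Bit 11: prefix='100' -> emit 'h', reset

Answer: khpnh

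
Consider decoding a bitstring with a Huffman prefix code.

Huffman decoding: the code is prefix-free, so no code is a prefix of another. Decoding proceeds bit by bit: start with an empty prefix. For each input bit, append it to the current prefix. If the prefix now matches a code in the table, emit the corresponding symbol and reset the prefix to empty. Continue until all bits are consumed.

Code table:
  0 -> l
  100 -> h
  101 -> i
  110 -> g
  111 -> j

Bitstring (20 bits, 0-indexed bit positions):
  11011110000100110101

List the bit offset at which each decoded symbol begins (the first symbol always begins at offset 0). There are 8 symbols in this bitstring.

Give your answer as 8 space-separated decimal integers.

Answer: 0 3 6 9 10 11 14 17

Derivation:
Bit 0: prefix='1' (no match yet)
Bit 1: prefix='11' (no match yet)
Bit 2: prefix='110' -> emit 'g', reset
Bit 3: prefix='1' (no match yet)
Bit 4: prefix='11' (no match yet)
Bit 5: prefix='111' -> emit 'j', reset
Bit 6: prefix='1' (no match yet)
Bit 7: prefix='10' (no match yet)
Bit 8: prefix='100' -> emit 'h', reset
Bit 9: prefix='0' -> emit 'l', reset
Bit 10: prefix='0' -> emit 'l', reset
Bit 11: prefix='1' (no match yet)
Bit 12: prefix='10' (no match yet)
Bit 13: prefix='100' -> emit 'h', reset
Bit 14: prefix='1' (no match yet)
Bit 15: prefix='11' (no match yet)
Bit 16: prefix='110' -> emit 'g', reset
Bit 17: prefix='1' (no match yet)
Bit 18: prefix='10' (no match yet)
Bit 19: prefix='101' -> emit 'i', reset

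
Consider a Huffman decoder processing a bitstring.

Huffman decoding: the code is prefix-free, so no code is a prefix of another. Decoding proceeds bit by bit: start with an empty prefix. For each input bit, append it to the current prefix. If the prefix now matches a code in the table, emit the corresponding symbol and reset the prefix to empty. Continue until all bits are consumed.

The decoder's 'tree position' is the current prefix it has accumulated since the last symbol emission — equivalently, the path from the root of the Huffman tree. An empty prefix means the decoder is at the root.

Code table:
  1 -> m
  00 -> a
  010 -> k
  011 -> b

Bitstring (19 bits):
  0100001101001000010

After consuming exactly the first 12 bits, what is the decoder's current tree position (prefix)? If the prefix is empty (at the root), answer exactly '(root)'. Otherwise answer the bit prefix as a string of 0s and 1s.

Answer: 0

Derivation:
Bit 0: prefix='0' (no match yet)
Bit 1: prefix='01' (no match yet)
Bit 2: prefix='010' -> emit 'k', reset
Bit 3: prefix='0' (no match yet)
Bit 4: prefix='00' -> emit 'a', reset
Bit 5: prefix='0' (no match yet)
Bit 6: prefix='01' (no match yet)
Bit 7: prefix='011' -> emit 'b', reset
Bit 8: prefix='0' (no match yet)
Bit 9: prefix='01' (no match yet)
Bit 10: prefix='010' -> emit 'k', reset
Bit 11: prefix='0' (no match yet)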